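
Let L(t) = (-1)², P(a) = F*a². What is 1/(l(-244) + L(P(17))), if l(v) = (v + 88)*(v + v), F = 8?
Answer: 1/76129 ≈ 1.3136e-5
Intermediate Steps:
P(a) = 8*a²
l(v) = 2*v*(88 + v) (l(v) = (88 + v)*(2*v) = 2*v*(88 + v))
L(t) = 1
1/(l(-244) + L(P(17))) = 1/(2*(-244)*(88 - 244) + 1) = 1/(2*(-244)*(-156) + 1) = 1/(76128 + 1) = 1/76129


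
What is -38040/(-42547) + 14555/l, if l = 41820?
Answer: 10780997/8679588 ≈ 1.2421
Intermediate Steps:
-38040/(-42547) + 14555/l = -38040/(-42547) + 14555/41820 = -38040*(-1/42547) + 14555*(1/41820) = 38040/42547 + 71/204 = 10780997/8679588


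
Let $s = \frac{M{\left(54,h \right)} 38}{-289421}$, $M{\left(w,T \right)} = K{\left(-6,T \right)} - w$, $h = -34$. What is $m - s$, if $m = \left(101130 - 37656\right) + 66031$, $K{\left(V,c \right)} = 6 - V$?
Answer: $\frac{37481465009}{289421} \approx 1.2951 \cdot 10^{5}$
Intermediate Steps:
$M{\left(w,T \right)} = 12 - w$ ($M{\left(w,T \right)} = \left(6 - -6\right) - w = \left(6 + 6\right) - w = 12 - w$)
$s = \frac{1596}{289421}$ ($s = \frac{\left(12 - 54\right) 38}{-289421} = \left(12 - 54\right) 38 \left(- \frac{1}{289421}\right) = \left(-42\right) 38 \left(- \frac{1}{289421}\right) = \left(-1596\right) \left(- \frac{1}{289421}\right) = \frac{1596}{289421} \approx 0.0055145$)
$m = 129505$ ($m = 63474 + 66031 = 129505$)
$m - s = 129505 - \frac{1596}{289421} = \frac{37481465009}{289421}$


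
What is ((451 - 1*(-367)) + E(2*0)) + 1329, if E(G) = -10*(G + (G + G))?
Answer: 2147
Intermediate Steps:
E(G) = -30*G (E(G) = -10*(G + 2*G) = -30*G)
((451 - 1*(-367)) + E(2*0)) + 1329 = ((451 - 1*(-367)) - 60*0) + 1329 = ((451 + 367) - 30*0) + 1329 = (818 + 0) + 1329 = 818 + 1329 = 2147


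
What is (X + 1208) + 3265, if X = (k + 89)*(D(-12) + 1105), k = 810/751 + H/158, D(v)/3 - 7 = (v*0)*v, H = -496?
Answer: 6073312515/59329 ≈ 1.0237e+5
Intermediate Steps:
D(v) = 21 (D(v) = 21 + 3*((v*0)*v) = 21 + 3*(0*v) = 21 + 3*0 = 21 + 0 = 21)
k = -122258/59329 (k = 810/751 - 496/158 = 810*(1/751) - 496*1/158 = 810/751 - 248/79 = -122258/59329 ≈ -2.0607)
X = 5807933898/59329 (X = (-122258/59329 + 89)*(21 + 1105) = (5158023/59329)*1126 = 5807933898/59329 ≈ 97894.)
(X + 1208) + 3265 = (5807933898/59329 + 1208) + 3265 = 5879603330/59329 + 3265 = 6073312515/59329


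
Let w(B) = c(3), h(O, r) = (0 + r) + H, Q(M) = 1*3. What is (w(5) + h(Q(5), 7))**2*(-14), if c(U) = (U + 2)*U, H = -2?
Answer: -5600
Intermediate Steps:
Q(M) = 3
h(O, r) = -2 + r (h(O, r) = (0 + r) - 2 = r - 2 = -2 + r)
c(U) = U*(2 + U) (c(U) = (2 + U)*U = U*(2 + U))
w(B) = 15 (w(B) = 3*(2 + 3) = 3*5 = 15)
(w(5) + h(Q(5), 7))**2*(-14) = (15 + (-2 + 7))**2*(-14) = (15 + 5)**2*(-14) = 20**2*(-14) = 400*(-14) = -5600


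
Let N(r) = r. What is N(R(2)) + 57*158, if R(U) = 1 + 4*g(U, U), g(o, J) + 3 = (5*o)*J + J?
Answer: 9083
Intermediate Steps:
g(o, J) = -3 + J + 5*J*o (g(o, J) = -3 + ((5*o)*J + J) = -3 + (5*J*o + J) = -3 + (J + 5*J*o) = -3 + J + 5*J*o)
R(U) = -11 + 4*U + 20*U² (R(U) = 1 + 4*(-3 + U + 5*U*U) = 1 + 4*(-3 + U + 5*U²) = 1 + (-12 + 4*U + 20*U²) = -11 + 4*U + 20*U²)
N(R(2)) + 57*158 = (-11 + 4*2 + 20*2²) + 57*158 = (-11 + 8 + 20*4) + 9006 = (-11 + 8 + 80) + 9006 = 77 + 9006 = 9083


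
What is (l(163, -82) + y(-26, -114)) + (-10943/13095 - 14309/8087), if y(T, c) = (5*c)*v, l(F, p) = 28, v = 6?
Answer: -359486179276/105899265 ≈ -3394.6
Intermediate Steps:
y(T, c) = 30*c (y(T, c) = (5*c)*6 = 30*c)
(l(163, -82) + y(-26, -114)) + (-10943/13095 - 14309/8087) = (28 + 30*(-114)) + (-10943/13095 - 14309/8087) = (28 - 3420) + (-10943*1/13095 - 14309*1/8087) = -3392 + (-10943/13095 - 14309/8087) = -3392 - 275872396/105899265 = -359486179276/105899265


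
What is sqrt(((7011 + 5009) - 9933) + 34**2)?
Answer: sqrt(3243) ≈ 56.947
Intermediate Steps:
sqrt(((7011 + 5009) - 9933) + 34**2) = sqrt((12020 - 9933) + 1156) = sqrt(2087 + 1156) = sqrt(3243)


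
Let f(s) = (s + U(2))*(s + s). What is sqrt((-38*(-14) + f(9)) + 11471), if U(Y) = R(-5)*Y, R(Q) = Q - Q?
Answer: sqrt(12165) ≈ 110.30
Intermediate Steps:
R(Q) = 0
U(Y) = 0 (U(Y) = 0*Y = 0)
f(s) = 2*s**2 (f(s) = (s + 0)*(s + s) = s*(2*s) = 2*s**2)
sqrt((-38*(-14) + f(9)) + 11471) = sqrt((-38*(-14) + 2*9**2) + 11471) = sqrt((532 + 2*81) + 11471) = sqrt((532 + 162) + 11471) = sqrt(694 + 11471) = sqrt(12165)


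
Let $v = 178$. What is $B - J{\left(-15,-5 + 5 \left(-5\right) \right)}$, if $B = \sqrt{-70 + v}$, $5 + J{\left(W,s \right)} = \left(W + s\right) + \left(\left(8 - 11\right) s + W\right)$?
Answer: $-25 + 6 \sqrt{3} \approx -14.608$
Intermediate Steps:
$J{\left(W,s \right)} = -5 - 2 s + 2 W$ ($J{\left(W,s \right)} = -5 + \left(\left(W + s\right) + \left(\left(8 - 11\right) s + W\right)\right) = -5 + \left(\left(W + s\right) + \left(- 3 s + W\right)\right) = -5 + \left(\left(W + s\right) + \left(W - 3 s\right)\right) = -5 + \left(- 2 s + 2 W\right) = -5 - 2 s + 2 W$)
$B = 6 \sqrt{3}$ ($B = \sqrt{-70 + 178} = \sqrt{108} = 6 \sqrt{3} \approx 10.392$)
$B - J{\left(-15,-5 + 5 \left(-5\right) \right)} = 6 \sqrt{3} - \left(-5 - 2 \left(-5 + 5 \left(-5\right)\right) + 2 \left(-15\right)\right) = 6 \sqrt{3} - \left(-5 - 2 \left(-5 - 25\right) - 30\right) = 6 \sqrt{3} - \left(-5 - -60 - 30\right) = 6 \sqrt{3} - \left(-5 + 60 - 30\right) = 6 \sqrt{3} - 25 = -25 + 6 \sqrt{3}$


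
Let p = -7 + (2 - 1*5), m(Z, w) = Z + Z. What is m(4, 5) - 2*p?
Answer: 28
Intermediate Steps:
m(Z, w) = 2*Z
p = -10 (p = -7 + (2 - 5) = -7 - 3 = -10)
m(4, 5) - 2*p = 2*4 - 2*(-10) = 8 + 20 = 28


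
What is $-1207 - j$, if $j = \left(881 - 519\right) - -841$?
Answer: $-2410$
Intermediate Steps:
$j = 1203$ ($j = \left(881 - 519\right) + 841 = 362 + 841 = 1203$)
$-1207 - j = -1207 - 1203 = -2410$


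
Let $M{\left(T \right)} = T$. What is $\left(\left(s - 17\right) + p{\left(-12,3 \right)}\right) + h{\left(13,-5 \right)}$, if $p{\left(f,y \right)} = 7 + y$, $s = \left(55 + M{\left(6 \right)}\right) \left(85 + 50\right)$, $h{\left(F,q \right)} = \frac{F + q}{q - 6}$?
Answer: $\frac{90500}{11} \approx 8227.3$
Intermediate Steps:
$h{\left(F,q \right)} = \frac{F + q}{-6 + q}$
$s = 8235$ ($s = \left(55 + 6\right) \left(85 + 50\right) = 61 \cdot 135 = 8235$)
$\left(\left(s - 17\right) + p{\left(-12,3 \right)}\right) + h{\left(13,-5 \right)} = \left(\left(8235 - 17\right) + \left(7 + 3\right)\right) + \frac{13 - 5}{-6 - 5} = \left(\left(8235 - 17\right) + 10\right) + \frac{1}{-11} \cdot 8 = \left(8218 + 10\right) - \frac{8}{11} = 8228 - \frac{8}{11} = \frac{90500}{11}$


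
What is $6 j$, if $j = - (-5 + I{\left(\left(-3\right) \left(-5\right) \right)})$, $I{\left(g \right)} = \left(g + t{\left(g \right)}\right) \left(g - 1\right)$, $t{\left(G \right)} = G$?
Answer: $-2490$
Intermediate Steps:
$I{\left(g \right)} = 2 g \left(-1 + g\right)$ ($I{\left(g \right)} = \left(g + g\right) \left(g - 1\right) = 2 g \left(-1 + g\right)$)
$j = -415$ ($j = - (-5 + 2 \left(\left(-3\right) \left(-5\right)\right) \left(-1 - -15\right)) = - (-5 + 2 \cdot 15 \left(-1 + 15\right)) = - (-5 + 2 \cdot 15 \cdot 14) = - (-5 + 420) = \left(-1\right) 415 = -415$)
$6 j = 6 \left(-415\right) = -2490$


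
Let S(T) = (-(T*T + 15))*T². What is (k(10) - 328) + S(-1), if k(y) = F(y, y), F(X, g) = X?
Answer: -334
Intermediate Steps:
k(y) = y
S(T) = T²*(-15 - T²) (S(T) = (-(T² + 15))*T² = (-(15 + T²))*T² = (-15 - T²)*T² = T²*(-15 - T²))
(k(10) - 328) + S(-1) = (10 - 328) + (-1)²*(-15 - 1*(-1)²) = -318 + 1*(-15 - 1*1) = -318 + 1*(-15 - 1) = -318 + 1*(-16) = -318 - 16 = -334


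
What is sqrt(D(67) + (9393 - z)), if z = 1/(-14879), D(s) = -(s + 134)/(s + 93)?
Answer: sqrt(3326700533338790)/595160 ≈ 96.911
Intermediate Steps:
D(s) = -(134 + s)/(93 + s)
z = -1/14879 ≈ -6.7209e-5
sqrt(D(67) + (9393 - z)) = sqrt((-134 - 1*67)/(93 + 67) + (9393 - 1*(-1/14879))) = sqrt((-134 - 67)/160 + (9393 + 1/14879)) = sqrt((1/160)*(-201) + 139758448/14879) = sqrt(-201/160 + 139758448/14879) = sqrt(22358361001/2380640) = sqrt(3326700533338790)/595160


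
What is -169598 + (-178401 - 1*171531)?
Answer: -519530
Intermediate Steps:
-169598 + (-178401 - 1*171531) = -169598 + (-178401 - 171531) = -169598 - 349932 = -519530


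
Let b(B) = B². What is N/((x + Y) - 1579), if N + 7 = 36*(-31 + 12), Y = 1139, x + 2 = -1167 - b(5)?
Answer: 691/1634 ≈ 0.42289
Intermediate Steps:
x = -1194 (x = -2 + (-1167 - 1*5²) = -2 + (-1167 - 1*25) = -2 + (-1167 - 25) = -2 - 1192 = -1194)
N = -691 (N = -7 + 36*(-31 + 12) = -7 + 36*(-19) = -7 - 684 = -691)
N/((x + Y) - 1579) = -691/((-1194 + 1139) - 1579) = -691/(-55 - 1579) = -691/(-1634) = -691*(-1/1634) = 691/1634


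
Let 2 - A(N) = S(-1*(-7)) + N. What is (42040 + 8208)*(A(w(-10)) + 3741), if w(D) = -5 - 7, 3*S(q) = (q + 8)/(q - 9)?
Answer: 188806860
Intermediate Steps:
S(q) = (8 + q)/(3*(-9 + q)) (S(q) = ((q + 8)/(q - 9))/3 = ((8 + q)/(-9 + q))/3 = (8 + q)/(3*(-9 + q)))
w(D) = -12
A(N) = 9/2 - N (A(N) = 2 - ((8 - 1*(-7))/(3*(-9 - 1*(-7))) + N) = 2 - ((8 + 7)/(3*(-9 + 7)) + N) = 2 - ((⅓)*15/(-2) + N) = 2 - ((⅓)*(-½)*15 + N) = 2 - (-5/2 + N) = 2 + (5/2 - N) = 9/2 - N)
(42040 + 8208)*(A(w(-10)) + 3741) = (42040 + 8208)*((9/2 - 1*(-12)) + 3741) = 50248*((9/2 + 12) + 3741) = 50248*(33/2 + 3741) = 50248*(7515/2) = 188806860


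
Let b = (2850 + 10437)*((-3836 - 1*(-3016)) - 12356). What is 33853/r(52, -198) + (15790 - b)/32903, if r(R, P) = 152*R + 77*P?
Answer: 1284362422025/241573826 ≈ 5316.6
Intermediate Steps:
r(R, P) = 77*P + 152*R
b = -175069512 (b = 13287*((-3836 + 3016) - 12356) = 13287*(-820 - 12356) = 13287*(-13176) = -175069512)
33853/r(52, -198) + (15790 - b)/32903 = 33853/(77*(-198) + 152*52) + (15790 - 1*(-175069512))/32903 = 33853/(-15246 + 7904) + (15790 + 175069512)*(1/32903) = 33853/(-7342) + 175085302*(1/32903) = 33853*(-1/7342) + 175085302/32903 = -33853/7342 + 175085302/32903 = 1284362422025/241573826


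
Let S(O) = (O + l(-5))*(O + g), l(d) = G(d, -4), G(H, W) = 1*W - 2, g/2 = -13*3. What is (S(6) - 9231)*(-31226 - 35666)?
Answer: 617480052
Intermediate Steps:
g = -78 (g = 2*(-13*3) = 2*(-39) = -78)
G(H, W) = -2 + W (G(H, W) = W - 2 = -2 + W)
l(d) = -6 (l(d) = -2 - 4 = -6)
S(O) = (-78 + O)*(-6 + O) (S(O) = (O - 6)*(O - 78) = (-6 + O)*(-78 + O) = (-78 + O)*(-6 + O))
(S(6) - 9231)*(-31226 - 35666) = ((468 + 6² - 84*6) - 9231)*(-31226 - 35666) = ((468 + 36 - 504) - 9231)*(-66892) = (0 - 9231)*(-66892) = -9231*(-66892) = 617480052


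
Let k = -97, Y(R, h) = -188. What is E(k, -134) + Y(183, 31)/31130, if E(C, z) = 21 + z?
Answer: -1758939/15565 ≈ -113.01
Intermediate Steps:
E(k, -134) + Y(183, 31)/31130 = (21 - 134) - 188/31130 = -113 - 188*1/31130 = -113 - 94/15565 = -1758939/15565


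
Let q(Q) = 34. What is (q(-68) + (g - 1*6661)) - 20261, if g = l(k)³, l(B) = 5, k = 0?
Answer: -26763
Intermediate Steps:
g = 125 (g = 5³ = 125)
(q(-68) + (g - 1*6661)) - 20261 = (34 + (125 - 1*6661)) - 20261 = (34 + (125 - 6661)) - 20261 = (34 - 6536) - 20261 = -6502 - 20261 = -26763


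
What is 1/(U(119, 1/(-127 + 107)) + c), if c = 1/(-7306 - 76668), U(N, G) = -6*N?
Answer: -83974/59957437 ≈ -0.0014006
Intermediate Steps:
c = -1/83974 (c = 1/(-83974) = -1/83974 ≈ -1.1908e-5)
1/(U(119, 1/(-127 + 107)) + c) = 1/(-6*119 - 1/83974) = 1/(-714 - 1/83974) = 1/(-59957437/83974) = -83974/59957437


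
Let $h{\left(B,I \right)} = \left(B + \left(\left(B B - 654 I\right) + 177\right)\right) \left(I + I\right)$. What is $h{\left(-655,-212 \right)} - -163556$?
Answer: $-240327124$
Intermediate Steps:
$h{\left(B,I \right)} = 2 I \left(177 + B + B^{2} - 654 I\right)$ ($h{\left(B,I \right)} = \left(B + \left(\left(B^{2} - 654 I\right) + 177\right)\right) 2 I = \left(B + \left(177 + B^{2} - 654 I\right)\right) 2 I = \left(177 + B + B^{2} - 654 I\right) 2 I = 2 I \left(177 + B + B^{2} - 654 I\right)$)
$h{\left(-655,-212 \right)} - -163556 = 2 \left(-212\right) \left(177 - 655 + \left(-655\right)^{2} - -138648\right) - -163556 = 2 \left(-212\right) \left(177 - 655 + 429025 + 138648\right) + 163556 = 2 \left(-212\right) 567195 + 163556 = -240490680 + 163556 = -240327124$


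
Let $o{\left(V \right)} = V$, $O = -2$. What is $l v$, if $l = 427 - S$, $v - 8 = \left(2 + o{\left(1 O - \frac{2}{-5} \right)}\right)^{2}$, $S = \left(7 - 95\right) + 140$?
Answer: $3060$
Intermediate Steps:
$S = 52$ ($S = -88 + 140 = 52$)
$v = \frac{204}{25}$ ($v = 8 + \left(2 - \left(2 + \frac{2}{-5}\right)\right)^{2} = 8 + \left(2 - \frac{8}{5}\right)^{2} = 8 + \left(\frac{2}{5}\right)^{2} = 8 + \frac{4}{25} = \frac{204}{25} \approx 8.16$)
$l = 375$ ($l = 427 - 52 = 375$)
$l v = 375 \cdot \frac{204}{25} = 3060$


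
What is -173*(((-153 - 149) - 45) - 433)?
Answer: 134940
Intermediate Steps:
-173*(((-153 - 149) - 45) - 433) = -173*((-302 - 45) - 433) = -173*(-347 - 433) = -173*(-780) = 134940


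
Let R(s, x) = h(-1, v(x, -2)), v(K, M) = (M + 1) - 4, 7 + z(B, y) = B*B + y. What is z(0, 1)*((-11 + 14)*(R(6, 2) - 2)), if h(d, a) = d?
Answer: 54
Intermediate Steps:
z(B, y) = -7 + y + B² (z(B, y) = -7 + (B*B + y) = -7 + (B² + y) = -7 + (y + B²) = -7 + y + B²)
v(K, M) = -3 + M (v(K, M) = (1 + M) - 4 = -3 + M)
R(s, x) = -1
z(0, 1)*((-11 + 14)*(R(6, 2) - 2)) = (-7 + 1 + 0²)*((-11 + 14)*(-1 - 2)) = (-7 + 1 + 0)*(3*(-3)) = -6*(-9) = 54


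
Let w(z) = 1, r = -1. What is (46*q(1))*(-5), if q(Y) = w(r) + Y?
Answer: -460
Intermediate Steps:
q(Y) = 1 + Y
(46*q(1))*(-5) = (46*(1 + 1))*(-5) = (46*2)*(-5) = 92*(-5) = -460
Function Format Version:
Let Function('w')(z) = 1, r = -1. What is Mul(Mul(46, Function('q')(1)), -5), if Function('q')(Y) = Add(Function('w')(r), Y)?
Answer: -460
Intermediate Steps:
Function('q')(Y) = Add(1, Y)
Mul(Mul(46, Function('q')(1)), -5) = Mul(Mul(46, Add(1, 1)), -5) = Mul(Mul(46, 2), -5) = Mul(92, -5) = -460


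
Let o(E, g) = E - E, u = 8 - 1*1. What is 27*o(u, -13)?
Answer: 0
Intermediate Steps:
u = 7 (u = 8 - 1 = 7)
o(E, g) = 0
27*o(u, -13) = 27*0 = 0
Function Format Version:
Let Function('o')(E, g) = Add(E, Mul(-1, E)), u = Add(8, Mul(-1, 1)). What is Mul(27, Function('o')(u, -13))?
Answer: 0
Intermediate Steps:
u = 7 (u = Add(8, -1) = 7)
Function('o')(E, g) = 0
Mul(27, Function('o')(u, -13)) = Mul(27, 0) = 0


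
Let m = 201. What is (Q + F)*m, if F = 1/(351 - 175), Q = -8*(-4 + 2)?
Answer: 566217/176 ≈ 3217.1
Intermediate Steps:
Q = 16 (Q = -8*(-2) = 16)
F = 1/176 ≈ 0.0056818
(Q + F)*m = (16 + 1/176)*201 = (2817/176)*201 = 566217/176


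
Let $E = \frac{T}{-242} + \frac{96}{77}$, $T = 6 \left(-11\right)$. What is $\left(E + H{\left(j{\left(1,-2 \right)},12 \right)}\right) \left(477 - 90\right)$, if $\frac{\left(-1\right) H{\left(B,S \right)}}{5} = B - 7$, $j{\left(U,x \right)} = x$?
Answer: $\frac{1386234}{77} \approx 18003.0$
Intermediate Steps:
$T = -66$
$E = \frac{117}{77}$ ($E = - \frac{66}{-242} + \frac{96}{77} = \left(-66\right) \left(- \frac{1}{242}\right) + 96 \cdot \frac{1}{77} = \frac{3}{11} + \frac{96}{77} = \frac{117}{77} \approx 1.5195$)
$H{\left(B,S \right)} = 35 - 5 B$ ($H{\left(B,S \right)} = - 5 \left(B - 7\right) = - 5 \left(-7 + B\right) = 35 - 5 B$)
$\left(E + H{\left(j{\left(1,-2 \right)},12 \right)}\right) \left(477 - 90\right) = \left(\frac{117}{77} + \left(35 - -10\right)\right) \left(477 - 90\right) = \left(\frac{117}{77} + \left(35 + 10\right)\right) 387 = \left(\frac{117}{77} + 45\right) 387 = \frac{3582}{77} \cdot 387 = \frac{1386234}{77}$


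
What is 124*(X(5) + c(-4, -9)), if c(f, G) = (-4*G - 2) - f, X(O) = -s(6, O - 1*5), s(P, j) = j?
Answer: 4712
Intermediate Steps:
X(O) = 5 - O (X(O) = -(O - 1*5) = -(O - 5) = -(-5 + O) = 5 - O)
c(f, G) = -2 - f - 4*G (c(f, G) = (-2 - 4*G) - f = -2 - f - 4*G)
124*(X(5) + c(-4, -9)) = 124*((5 - 1*5) + (-2 - 1*(-4) - 4*(-9))) = 124*((5 - 5) + (-2 + 4 + 36)) = 124*(0 + 38) = 124*38 = 4712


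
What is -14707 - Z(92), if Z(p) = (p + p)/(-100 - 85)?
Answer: -2720611/185 ≈ -14706.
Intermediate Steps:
Z(p) = -2*p/185 (Z(p) = (2*p)/(-185) = (2*p)*(-1/185) = -2*p/185)
-14707 - Z(92) = -14707 - (-2)*92/185 = -14707 - 1*(-184/185) = -14707 + 184/185 = -2720611/185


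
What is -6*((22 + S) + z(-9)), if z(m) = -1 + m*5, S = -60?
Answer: 504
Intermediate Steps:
z(m) = -1 + 5*m
-6*((22 + S) + z(-9)) = -6*((22 - 60) + (-1 + 5*(-9))) = -6*(-38 + (-1 - 45)) = -6*(-38 - 46) = -6*(-84) = 504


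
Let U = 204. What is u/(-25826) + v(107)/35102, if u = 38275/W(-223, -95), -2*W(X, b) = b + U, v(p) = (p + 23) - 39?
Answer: 1471613097/49406661734 ≈ 0.029786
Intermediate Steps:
v(p) = -16 + p (v(p) = (23 + p) - 39 = -16 + p)
W(X, b) = -102 - b/2 (W(X, b) = -(b + 204)/2 = -(204 + b)/2 = -102 - b/2)
u = -76550/109 (u = 38275/(-102 - ½*(-95)) = 38275/(-102 + 95/2) = 38275/(-109/2) = 38275*(-2/109) = -76550/109 ≈ -702.29)
u/(-25826) + v(107)/35102 = -76550/109/(-25826) + (-16 + 107)/35102 = -76550/109*(-1/25826) + 91*(1/35102) = 38275/1407517 + 91/35102 = 1471613097/49406661734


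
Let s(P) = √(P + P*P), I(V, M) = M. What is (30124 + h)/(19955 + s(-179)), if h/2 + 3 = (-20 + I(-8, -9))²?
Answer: 634569000/398170163 - 31800*√31862/398170163 ≈ 1.5795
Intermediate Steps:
s(P) = √(P + P²)
h = 1676 (h = -6 + 2*(-20 - 9)² = -6 + 2*(-29)² = -6 + 2*841 = -6 + 1682 = 1676)
(30124 + h)/(19955 + s(-179)) = (30124 + 1676)/(19955 + √(-179*(1 - 179))) = 31800/(19955 + √(-179*(-178))) = 31800/(19955 + √31862)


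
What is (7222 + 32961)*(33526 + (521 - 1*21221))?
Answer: 515387158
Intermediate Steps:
(7222 + 32961)*(33526 + (521 - 1*21221)) = 40183*(33526 + (521 - 21221)) = 40183*(33526 - 20700) = 40183*12826 = 515387158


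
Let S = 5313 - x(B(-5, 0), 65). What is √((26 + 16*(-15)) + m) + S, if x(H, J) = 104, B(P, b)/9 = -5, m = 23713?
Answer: 5209 + 3*√2611 ≈ 5362.3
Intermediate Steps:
B(P, b) = -45 (B(P, b) = 9*(-5) = -45)
S = 5209 (S = 5313 - 1*104 = 5313 - 104 = 5209)
√((26 + 16*(-15)) + m) + S = √((26 + 16*(-15)) + 23713) + 5209 = √((26 - 240) + 23713) + 5209 = √(-214 + 23713) + 5209 = √23499 + 5209 = 3*√2611 + 5209 = 5209 + 3*√2611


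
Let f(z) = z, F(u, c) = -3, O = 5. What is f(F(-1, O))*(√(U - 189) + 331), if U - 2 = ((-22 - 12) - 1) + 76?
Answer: -993 - 3*I*√146 ≈ -993.0 - 36.249*I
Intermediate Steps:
U = 43 (U = 2 + (((-22 - 12) - 1) + 76) = 2 + ((-34 - 1) + 76) = 2 + (-35 + 76) = 2 + 41 = 43)
f(F(-1, O))*(√(U - 189) + 331) = -3*(√(43 - 189) + 331) = -3*(√(-146) + 331) = -3*(I*√146 + 331) = -3*(331 + I*√146) = -993 - 3*I*√146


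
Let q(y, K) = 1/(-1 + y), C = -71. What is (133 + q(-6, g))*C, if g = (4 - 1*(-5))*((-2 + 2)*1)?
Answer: -66030/7 ≈ -9432.9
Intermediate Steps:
g = 0 (g = (4 + 5)*(0*1) = 9*0 = 0)
(133 + q(-6, g))*C = (133 + 1/(-1 - 6))*(-71) = (133 + 1/(-7))*(-71) = (133 - 1/7)*(-71) = (930/7)*(-71) = -66030/7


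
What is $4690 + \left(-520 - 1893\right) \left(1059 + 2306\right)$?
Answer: $-8115055$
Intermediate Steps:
$4690 + \left(-520 - 1893\right) \left(1059 + 2306\right) = 4690 - 8119745 = -8115055$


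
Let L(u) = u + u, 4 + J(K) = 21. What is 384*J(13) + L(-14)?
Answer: 6500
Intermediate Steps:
J(K) = 17 (J(K) = -4 + 21 = 17)
L(u) = 2*u
384*J(13) + L(-14) = 384*17 + 2*(-14) = 6528 - 28 = 6500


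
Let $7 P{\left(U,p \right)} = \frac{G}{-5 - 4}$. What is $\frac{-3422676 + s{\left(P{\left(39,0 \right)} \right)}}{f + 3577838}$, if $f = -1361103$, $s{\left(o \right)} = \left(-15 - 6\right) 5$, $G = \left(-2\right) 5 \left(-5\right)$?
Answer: $- \frac{3422781}{2216735} \approx -1.5441$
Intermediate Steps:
$G = 50$ ($G = \left(-10\right) \left(-5\right) = 50$)
$P{\left(U,p \right)} = - \frac{50}{63}$ ($P{\left(U,p \right)} = \frac{50 \frac{1}{-5 - 4}}{7} = \frac{50 \frac{1}{-9}}{7} = \frac{50 \left(- \frac{1}{9}\right)}{7} = \frac{1}{7} \left(- \frac{50}{9}\right) = - \frac{50}{63}$)
$s{\left(o \right)} = -105$ ($s{\left(o \right)} = \left(-21\right) 5 = -105$)
$\frac{-3422676 + s{\left(P{\left(39,0 \right)} \right)}}{f + 3577838} = \frac{-3422676 - 105}{-1361103 + 3577838} = - \frac{3422781}{2216735}$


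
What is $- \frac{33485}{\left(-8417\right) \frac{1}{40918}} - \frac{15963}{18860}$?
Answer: $\frac{25840691517229}{158744620} \approx 1.6278 \cdot 10^{5}$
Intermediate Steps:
$- \frac{33485}{\left(-8417\right) \frac{1}{40918}} - \frac{15963}{18860} = - \frac{33485}{- \frac{8417}{40918}} - \frac{15963}{18860} = \left(-33485\right) \left(- \frac{40918}{8417}\right) - \frac{15963}{18860} = \frac{1370139230}{8417} - \frac{15963}{18860} = \frac{25840691517229}{158744620}$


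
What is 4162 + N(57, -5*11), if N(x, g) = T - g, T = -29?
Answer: 4188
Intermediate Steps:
N(x, g) = -29 - g
4162 + N(57, -5*11) = 4162 + (-29 - (-5)*11) = 4162 + (-29 - 1*(-55)) = 4162 + (-29 + 55) = 4162 + 26 = 4188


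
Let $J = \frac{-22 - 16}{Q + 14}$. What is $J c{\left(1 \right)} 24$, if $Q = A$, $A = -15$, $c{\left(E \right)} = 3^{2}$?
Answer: $8208$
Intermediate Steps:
$c{\left(E \right)} = 9$
$Q = -15$
$J = 38$ ($J = \frac{-22 - 16}{-15 + 14} = - \frac{38}{-1} = \left(-38\right) \left(-1\right) = 38$)
$J c{\left(1 \right)} 24 = 38 \cdot 9 \cdot 24 = 342 \cdot 24 = 8208$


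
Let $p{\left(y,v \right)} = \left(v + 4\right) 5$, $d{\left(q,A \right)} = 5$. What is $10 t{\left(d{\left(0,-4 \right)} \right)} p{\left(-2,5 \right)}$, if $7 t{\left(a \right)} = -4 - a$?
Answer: $- \frac{4050}{7} \approx -578.57$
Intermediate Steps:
$p{\left(y,v \right)} = 20 + 5 v$ ($p{\left(y,v \right)} = \left(4 + v\right) 5 = 20 + 5 v$)
$t{\left(a \right)} = - \frac{4}{7} - \frac{a}{7}$ ($t{\left(a \right)} = \frac{-4 - a}{7} = - \frac{4}{7} - \frac{a}{7}$)
$10 t{\left(d{\left(0,-4 \right)} \right)} p{\left(-2,5 \right)} = 10 \left(- \frac{4}{7} - \frac{5}{7}\right) \left(20 + 5 \cdot 5\right) = 10 \left(- \frac{4}{7} - \frac{5}{7}\right) \left(20 + 25\right) = 10 \left(- \frac{9}{7}\right) 45 = \left(- \frac{90}{7}\right) 45 = - \frac{4050}{7}$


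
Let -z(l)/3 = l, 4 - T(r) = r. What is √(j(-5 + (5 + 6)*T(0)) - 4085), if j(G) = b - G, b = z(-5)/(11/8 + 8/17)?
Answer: 2*I*√64826021/251 ≈ 64.155*I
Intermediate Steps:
T(r) = 4 - r
z(l) = -3*l
b = 2040/251 (b = (-3*(-5))/(11/8 + 8/17) = 15/(11*(⅛) + 8*(1/17)) = 15/(11/8 + 8/17) = 15/(251/136) = 15*(136/251) = 2040/251 ≈ 8.1275)
j(G) = 2040/251 - G
√(j(-5 + (5 + 6)*T(0)) - 4085) = √((2040/251 - (-5 + (5 + 6)*(4 - 1*0))) - 4085) = √((2040/251 - (-5 + 11*(4 + 0))) - 4085) = √((2040/251 - (-5 + 11*4)) - 4085) = √((2040/251 - (-5 + 44)) - 4085) = √((2040/251 - 1*39) - 4085) = √((2040/251 - 39) - 4085) = √(-7749/251 - 4085) = √(-1033084/251) = 2*I*√64826021/251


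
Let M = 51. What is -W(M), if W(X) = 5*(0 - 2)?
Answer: 10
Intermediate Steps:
W(X) = -10 (W(X) = 5*(-2) = -10)
-W(M) = -1*(-10) = 10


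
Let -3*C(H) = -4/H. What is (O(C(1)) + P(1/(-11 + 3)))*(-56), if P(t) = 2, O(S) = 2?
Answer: -224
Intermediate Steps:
C(H) = 4/(3*H) (C(H) = -(-4)/(3*H) = 4/(3*H))
(O(C(1)) + P(1/(-11 + 3)))*(-56) = (2 + 2)*(-56) = 4*(-56) = -224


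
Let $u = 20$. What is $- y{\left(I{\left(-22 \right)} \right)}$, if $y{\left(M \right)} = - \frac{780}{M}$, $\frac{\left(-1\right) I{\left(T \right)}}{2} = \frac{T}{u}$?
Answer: $\frac{3900}{11} \approx 354.55$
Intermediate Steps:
$I{\left(T \right)} = - \frac{T}{10}$ ($I{\left(T \right)} = - 2 \frac{T}{20} = - \frac{T}{10}$)
$- y{\left(I{\left(-22 \right)} \right)} = - \frac{-780}{\left(- \frac{1}{10}\right) \left(-22\right)} = - \frac{-780}{\frac{11}{5}} = - \frac{\left(-780\right) 5}{11} = \left(-1\right) \left(- \frac{3900}{11}\right) = \frac{3900}{11}$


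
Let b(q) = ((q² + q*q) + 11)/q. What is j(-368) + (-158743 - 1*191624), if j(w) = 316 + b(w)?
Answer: -129089627/368 ≈ -3.5079e+5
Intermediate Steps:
b(q) = (11 + 2*q²)/q (b(q) = ((q² + q²) + 11)/q = (2*q² + 11)/q = (11 + 2*q²)/q)
j(w) = 316 + 2*w + 11/w (j(w) = 316 + (2*w + 11/w) = 316 + 2*w + 11/w)
j(-368) + (-158743 - 1*191624) = (316 + 2*(-368) + 11/(-368)) + (-158743 - 1*191624) = (316 - 736 + 11*(-1/368)) + (-158743 - 191624) = (316 - 736 - 11/368) - 350367 = -154571/368 - 350367 = -129089627/368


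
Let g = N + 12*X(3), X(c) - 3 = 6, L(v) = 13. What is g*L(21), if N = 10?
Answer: 1534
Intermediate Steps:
X(c) = 9 (X(c) = 3 + 6 = 9)
g = 118 (g = 10 + 12*9 = 10 + 108 = 118)
g*L(21) = 118*13 = 1534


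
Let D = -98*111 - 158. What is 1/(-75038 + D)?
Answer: -1/86074 ≈ -1.1618e-5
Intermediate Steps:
D = -11036 (D = -10878 - 158 = -11036)
1/(-75038 + D) = 1/(-75038 - 11036) = 1/(-86074) = -1/86074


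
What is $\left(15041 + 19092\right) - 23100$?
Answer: $11033$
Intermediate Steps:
$\left(15041 + 19092\right) - 23100 = 34133 - 23100 = 11033$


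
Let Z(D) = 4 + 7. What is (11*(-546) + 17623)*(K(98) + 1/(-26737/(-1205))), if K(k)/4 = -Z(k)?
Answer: -13652565591/26737 ≈ -5.1062e+5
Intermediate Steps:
Z(D) = 11
K(k) = -44 (K(k) = 4*(-1*11) = 4*(-11) = -44)
(11*(-546) + 17623)*(K(98) + 1/(-26737/(-1205))) = (11*(-546) + 17623)*(-44 + 1/(-26737/(-1205))) = (-6006 + 17623)*(-44 + 1/(-26737*(-1/1205))) = 11617*(-44 + 1/(26737/1205)) = 11617*(-44 + 1205/26737) = 11617*(-1175223/26737) = -13652565591/26737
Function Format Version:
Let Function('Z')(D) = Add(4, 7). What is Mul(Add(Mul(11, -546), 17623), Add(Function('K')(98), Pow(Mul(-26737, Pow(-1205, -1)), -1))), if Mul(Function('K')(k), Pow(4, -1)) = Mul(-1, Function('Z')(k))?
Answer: Rational(-13652565591, 26737) ≈ -5.1062e+5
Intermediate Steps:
Function('Z')(D) = 11
Function('K')(k) = -44 (Function('K')(k) = Mul(4, Mul(-1, 11)) = Mul(4, -11) = -44)
Mul(Add(Mul(11, -546), 17623), Add(Function('K')(98), Pow(Mul(-26737, Pow(-1205, -1)), -1))) = Mul(Add(Mul(11, -546), 17623), Add(-44, Pow(Mul(-26737, Pow(-1205, -1)), -1))) = Mul(Add(-6006, 17623), Add(-44, Pow(Mul(-26737, Rational(-1, 1205)), -1))) = Mul(11617, Add(-44, Pow(Rational(26737, 1205), -1))) = Mul(11617, Add(-44, Rational(1205, 26737))) = Mul(11617, Rational(-1175223, 26737)) = Rational(-13652565591, 26737)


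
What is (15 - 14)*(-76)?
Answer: -76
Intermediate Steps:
(15 - 14)*(-76) = 1*(-76) = -76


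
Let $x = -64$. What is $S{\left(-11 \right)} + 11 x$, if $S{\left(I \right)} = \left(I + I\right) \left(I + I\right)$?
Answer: $-220$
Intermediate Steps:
$S{\left(I \right)} = 4 I^{2}$ ($S{\left(I \right)} = 2 I 2 I = 4 I^{2}$)
$S{\left(-11 \right)} + 11 x = 4 \left(-11\right)^{2} + 11 \left(-64\right) = 4 \cdot 121 - 704 = 484 - 704 = -220$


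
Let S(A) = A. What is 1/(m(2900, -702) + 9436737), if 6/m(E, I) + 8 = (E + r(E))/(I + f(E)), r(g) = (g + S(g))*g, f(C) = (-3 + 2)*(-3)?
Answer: 8414246/79403026553205 ≈ 1.0597e-7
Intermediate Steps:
f(C) = 3 (f(C) = -1*(-3) = 3)
r(g) = 2*g² (r(g) = (g + g)*g = (2*g)*g = 2*g²)
m(E, I) = 6/(-8 + (E + 2*E²)/(3 + I)) (m(E, I) = 6/(-8 + (E + 2*E²)/(I + 3)) = 6/(-8 + (E + 2*E²)/(3 + I)))
1/(m(2900, -702) + 9436737) = 1/(6*(3 - 702)/(-24 + 2900 - 8*(-702) + 2*2900²) + 9436737) = 1/(6*(-699)/(-24 + 2900 + 5616 + 2*8410000) + 9436737) = 1/(6*(-699)/(-24 + 2900 + 5616 + 16820000) + 9436737) = 1/(6*(-699)/16828492 + 9436737) = 1/(6*(1/16828492)*(-699) + 9436737) = 1/(-2097/8414246 + 9436737) = 1/(79403026553205/8414246) = 8414246/79403026553205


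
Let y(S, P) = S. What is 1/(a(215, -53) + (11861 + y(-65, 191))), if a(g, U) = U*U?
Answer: 1/14605 ≈ 6.8470e-5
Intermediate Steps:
a(g, U) = U²
1/(a(215, -53) + (11861 + y(-65, 191))) = 1/((-53)² + (11861 - 65)) = 1/(2809 + 11796) = 1/14605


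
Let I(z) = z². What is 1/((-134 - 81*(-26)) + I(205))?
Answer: 1/43997 ≈ 2.2729e-5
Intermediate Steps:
1/((-134 - 81*(-26)) + I(205)) = 1/((-134 - 81*(-26)) + 205²) = 1/((-134 + 2106) + 42025) = 1/(1972 + 42025) = 1/43997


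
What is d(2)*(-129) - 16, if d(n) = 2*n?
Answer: -532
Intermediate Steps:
d(2)*(-129) - 16 = (2*2)*(-129) - 16 = 4*(-129) - 16 = -516 - 16 = -532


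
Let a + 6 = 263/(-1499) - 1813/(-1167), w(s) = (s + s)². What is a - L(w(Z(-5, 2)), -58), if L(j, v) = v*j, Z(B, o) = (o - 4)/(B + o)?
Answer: 516871312/5247999 ≈ 98.489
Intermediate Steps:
Z(B, o) = (-4 + o)/(B + o)
w(s) = 4*s² (w(s) = (2*s)² = 4*s²)
L(j, v) = j*v
a = -8085232/1749333 (a = -6 + (263/(-1499) - 1813/(-1167)) = -6 + (263*(-1/1499) - 1813*(-1/1167)) = -6 + (-263/1499 + 1813/1167) = -6 + 2410766/1749333 = -8085232/1749333 ≈ -4.6219)
a - L(w(Z(-5, 2)), -58) = -8085232/1749333 - 4*((-4 + 2)/(-5 + 2))²*(-58) = -8085232/1749333 - 4*(-2/(-3))²*(-58) = -8085232/1749333 - 4*(-⅓*(-2))²*(-58) = -8085232/1749333 - 4*(⅔)²*(-58) = -8085232/1749333 - 4*(4/9)*(-58) = -8085232/1749333 - 16*(-58)/9 = -8085232/1749333 - 1*(-928/9) = -8085232/1749333 + 928/9 = 516871312/5247999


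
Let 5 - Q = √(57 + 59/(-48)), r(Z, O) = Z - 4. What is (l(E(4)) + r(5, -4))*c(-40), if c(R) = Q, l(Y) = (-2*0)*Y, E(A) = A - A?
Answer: 5 - √8031/12 ≈ -2.4680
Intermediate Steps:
r(Z, O) = -4 + Z
E(A) = 0
l(Y) = 0 (l(Y) = 0*Y = 0)
Q = 5 - √8031/12 (Q = 5 - √(57 + 59/(-48)) = 5 - √(57 + 59*(-1/48)) = 5 - √(57 - 59/48) = 5 - √(2677/48) = 5 - √8031/12 ≈ -2.4680)
c(R) = 5 - √8031/12
(l(E(4)) + r(5, -4))*c(-40) = (0 + (-4 + 5))*(5 - √8031/12) = (0 + 1)*(5 - √8031/12) = 1*(5 - √8031/12) = 5 - √8031/12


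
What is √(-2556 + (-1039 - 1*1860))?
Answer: I*√5455 ≈ 73.858*I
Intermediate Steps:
√(-2556 + (-1039 - 1*1860)) = √(-2556 + (-1039 - 1860)) = √(-2556 - 2899) = √(-5455) = I*√5455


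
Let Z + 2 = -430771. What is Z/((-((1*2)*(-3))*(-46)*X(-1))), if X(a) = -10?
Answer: -143591/920 ≈ -156.08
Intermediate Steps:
Z = -430773 (Z = -2 - 430771 = -430773)
Z/((-((1*2)*(-3))*(-46)*X(-1))) = -430773/((-((1*2)*(-3))*(-46)*(-10))) = -430773/((-(2*(-3))*(-46)*(-10))) = -430773/((-(-6*(-46))*(-10))) = -430773/((-276*(-10))) = -430773/((-1*(-2760))) = -430773/2760 = -430773*1/2760 = -143591/920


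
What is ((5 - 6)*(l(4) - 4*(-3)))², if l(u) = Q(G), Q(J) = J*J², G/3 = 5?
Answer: 11471769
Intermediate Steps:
G = 15 (G = 3*5 = 15)
Q(J) = J³
l(u) = 3375 (l(u) = 15³ = 3375)
((5 - 6)*(l(4) - 4*(-3)))² = ((5 - 6)*(3375 - 4*(-3)))² = (-(3375 + 12))² = (-1*3387)² = (-3387)² = 11471769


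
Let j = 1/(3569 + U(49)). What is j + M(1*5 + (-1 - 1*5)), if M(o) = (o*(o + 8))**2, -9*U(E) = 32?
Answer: 1572370/32089 ≈ 49.000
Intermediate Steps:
U(E) = -32/9 (U(E) = -1/9*32 = -32/9)
j = 9/32089 (j = 1/(3569 - 32/9) = 1/(32089/9) = 9/32089 ≈ 0.00028047)
M(o) = o**2*(8 + o)**2 (M(o) = (o*(8 + o))**2 = o**2*(8 + o)**2)
j + M(1*5 + (-1 - 1*5)) = 9/32089 + (1*5 + (-1 - 1*5))**2*(8 + (1*5 + (-1 - 1*5)))**2 = 9/32089 + (5 + (-1 - 5))**2*(8 + (5 + (-1 - 5)))**2 = 9/32089 + (5 - 6)**2*(8 + (5 - 6))**2 = 9/32089 + (-1)**2*(8 - 1)**2 = 9/32089 + 1*7**2 = 9/32089 + 1*49 = 9/32089 + 49 = 1572370/32089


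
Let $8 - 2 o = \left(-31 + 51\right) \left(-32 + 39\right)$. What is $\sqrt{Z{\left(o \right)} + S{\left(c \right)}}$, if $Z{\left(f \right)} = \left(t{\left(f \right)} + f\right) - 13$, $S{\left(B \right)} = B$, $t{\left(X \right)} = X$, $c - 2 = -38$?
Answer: $i \sqrt{181} \approx 13.454 i$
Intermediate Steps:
$c = -36$ ($c = 2 - 38 = -36$)
$o = -66$ ($o = 4 - \frac{\left(-31 + 51\right) \left(-32 + 39\right)}{2} = 4 - \frac{20 \cdot 7}{2} = 4 - 70 = -66$)
$Z{\left(f \right)} = -13 + 2 f$ ($Z{\left(f \right)} = \left(f + f\right) - 13 = 2 f - 13 = -13 + 2 f$)
$\sqrt{Z{\left(o \right)} + S{\left(c \right)}} = \sqrt{\left(-13 + 2 \left(-66\right)\right) - 36} = \sqrt{\left(-13 - 132\right) - 36} = \sqrt{-145 - 36} = \sqrt{-181} = i \sqrt{181}$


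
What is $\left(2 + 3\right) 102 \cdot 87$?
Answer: $44370$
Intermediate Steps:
$\left(2 + 3\right) 102 \cdot 87 = 5 \cdot 102 \cdot 87 = 510 \cdot 87 = 44370$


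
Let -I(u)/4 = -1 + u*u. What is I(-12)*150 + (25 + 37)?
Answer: -85738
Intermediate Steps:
I(u) = 4 - 4*u**2 (I(u) = -4*(-1 + u*u) = -4*(-1 + u**2) = 4 - 4*u**2)
I(-12)*150 + (25 + 37) = (4 - 4*(-12)**2)*150 + (25 + 37) = (4 - 4*144)*150 + 62 = (4 - 576)*150 + 62 = -572*150 + 62 = -85800 + 62 = -85738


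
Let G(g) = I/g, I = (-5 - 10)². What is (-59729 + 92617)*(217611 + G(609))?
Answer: 1452830951904/203 ≈ 7.1568e+9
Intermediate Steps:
I = 225 (I = (-15)² = 225)
G(g) = 225/g
(-59729 + 92617)*(217611 + G(609)) = (-59729 + 92617)*(217611 + 225/609) = 32888*(217611 + 225*(1/609)) = 32888*(217611 + 75/203) = 32888*(44175108/203) = 1452830951904/203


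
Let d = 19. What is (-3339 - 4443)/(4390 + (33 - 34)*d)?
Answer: -2594/1457 ≈ -1.7804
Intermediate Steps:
(-3339 - 4443)/(4390 + (33 - 34)*d) = (-3339 - 4443)/(4390 + (33 - 34)*19) = -7782/(4390 - 1*19) = -7782/(4390 - 19) = -7782/4371 = -7782*1/4371 = -2594/1457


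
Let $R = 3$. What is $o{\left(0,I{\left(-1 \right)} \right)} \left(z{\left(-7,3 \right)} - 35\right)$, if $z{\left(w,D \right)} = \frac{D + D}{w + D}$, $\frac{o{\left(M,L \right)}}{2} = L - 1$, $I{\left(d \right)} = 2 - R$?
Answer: $146$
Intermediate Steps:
$I{\left(d \right)} = -1$ ($I{\left(d \right)} = 2 - 3 = -1$)
$o{\left(M,L \right)} = -2 + 2 L$ ($o{\left(M,L \right)} = 2 \left(L - 1\right) = 2 \left(-1 + L\right) = -2 + 2 L$)
$z{\left(w,D \right)} = \frac{2 D}{D + w}$
$o{\left(0,I{\left(-1 \right)} \right)} \left(z{\left(-7,3 \right)} - 35\right) = \left(-2 + 2 \left(-1\right)\right) \left(2 \cdot 3 \frac{1}{3 - 7} - 35\right) = \left(-2 - 2\right) \left(2 \cdot 3 \frac{1}{-4} - 35\right) = - 4 \left(2 \cdot 3 \left(- \frac{1}{4}\right) - 35\right) = - 4 \left(- \frac{3}{2} - 35\right) = \left(-4\right) \left(- \frac{73}{2}\right) = 146$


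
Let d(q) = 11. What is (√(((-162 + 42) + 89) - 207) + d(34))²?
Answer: (11 + I*√238)² ≈ -117.0 + 339.4*I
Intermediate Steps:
(√(((-162 + 42) + 89) - 207) + d(34))² = (√(((-162 + 42) + 89) - 207) + 11)² = (√((-120 + 89) - 207) + 11)² = (√(-31 - 207) + 11)² = (√(-238) + 11)² = (I*√238 + 11)² = (11 + I*√238)²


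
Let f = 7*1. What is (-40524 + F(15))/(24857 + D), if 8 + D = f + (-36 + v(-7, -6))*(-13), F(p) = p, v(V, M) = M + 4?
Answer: -13503/8450 ≈ -1.5980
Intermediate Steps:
v(V, M) = 4 + M
f = 7
D = 493 (D = -8 + (7 + (-36 + (4 - 6))*(-13)) = -8 + (7 + (-36 - 2)*(-13)) = -8 + (7 - 38*(-13)) = -8 + (7 + 494) = -8 + 501 = 493)
(-40524 + F(15))/(24857 + D) = (-40524 + 15)/(24857 + 493) = -40509/25350 = -40509*1/25350 = -13503/8450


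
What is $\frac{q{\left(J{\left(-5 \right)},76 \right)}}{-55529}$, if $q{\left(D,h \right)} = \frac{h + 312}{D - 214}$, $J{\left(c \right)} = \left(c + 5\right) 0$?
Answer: $\frac{194}{5941603} \approx 3.2651 \cdot 10^{-5}$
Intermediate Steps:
$J{\left(c \right)} = 0$ ($J{\left(c \right)} = \left(5 + c\right) 0 = 0$)
$q{\left(D,h \right)} = \frac{312 + h}{-214 + D}$
$\frac{q{\left(J{\left(-5 \right)},76 \right)}}{-55529} = \frac{\frac{1}{-214 + 0} \left(312 + 76\right)}{-55529} = \frac{1}{-214} \cdot 388 \left(- \frac{1}{55529}\right) = \left(- \frac{1}{214}\right) 388 \left(- \frac{1}{55529}\right) = \left(- \frac{194}{107}\right) \left(- \frac{1}{55529}\right) = \frac{194}{5941603}$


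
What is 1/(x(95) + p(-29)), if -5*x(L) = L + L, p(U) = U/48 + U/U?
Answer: -48/1805 ≈ -0.026593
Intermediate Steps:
p(U) = 1 + U/48 (p(U) = U*(1/48) + 1 = U/48 + 1 = 1 + U/48)
x(L) = -2*L/5 (x(L) = -(L + L)/5 = -2*L/5)
1/(x(95) + p(-29)) = 1/(-2/5*95 + (1 + (1/48)*(-29))) = 1/(-38 + (1 - 29/48)) = 1/(-38 + 19/48) = 1/(-1805/48) = -48/1805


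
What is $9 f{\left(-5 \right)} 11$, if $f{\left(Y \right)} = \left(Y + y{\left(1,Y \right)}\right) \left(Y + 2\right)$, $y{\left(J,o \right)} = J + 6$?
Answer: $-594$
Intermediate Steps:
$y{\left(J,o \right)} = 6 + J$
$f{\left(Y \right)} = \left(2 + Y\right) \left(7 + Y\right)$ ($f{\left(Y \right)} = \left(Y + \left(6 + 1\right)\right) \left(Y + 2\right) = \left(Y + 7\right) \left(2 + Y\right) = \left(7 + Y\right) \left(2 + Y\right) = \left(2 + Y\right) \left(7 + Y\right)$)
$9 f{\left(-5 \right)} 11 = 9 \left(14 + \left(-5\right)^{2} + 9 \left(-5\right)\right) 11 = 9 \left(14 + 25 - 45\right) 11 = 9 \left(-6\right) 11 = \left(-54\right) 11 = -594$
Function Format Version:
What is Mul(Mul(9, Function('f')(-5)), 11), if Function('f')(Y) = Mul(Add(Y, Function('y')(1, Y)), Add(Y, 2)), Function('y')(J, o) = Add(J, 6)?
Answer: -594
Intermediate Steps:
Function('y')(J, o) = Add(6, J)
Function('f')(Y) = Mul(Add(2, Y), Add(7, Y)) (Function('f')(Y) = Mul(Add(Y, Add(6, 1)), Add(Y, 2)) = Mul(Add(Y, 7), Add(2, Y)) = Mul(Add(7, Y), Add(2, Y)) = Mul(Add(2, Y), Add(7, Y)))
Mul(Mul(9, Function('f')(-5)), 11) = Mul(Mul(9, Add(14, Pow(-5, 2), Mul(9, -5))), 11) = Mul(Mul(9, Add(14, 25, -45)), 11) = Mul(Mul(9, -6), 11) = Mul(-54, 11) = -594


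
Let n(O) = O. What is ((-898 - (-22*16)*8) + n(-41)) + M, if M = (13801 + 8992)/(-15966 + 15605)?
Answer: 654804/361 ≈ 1813.9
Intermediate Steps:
M = -22793/361 (M = 22793/(-361) = 22793*(-1/361) = -22793/361 ≈ -63.138)
((-898 - (-22*16)*8) + n(-41)) + M = ((-898 - (-22*16)*8) - 41) - 22793/361 = ((-898 - (-352)*8) - 41) - 22793/361 = ((-898 - 1*(-2816)) - 41) - 22793/361 = ((-898 + 2816) - 41) - 22793/361 = (1918 - 41) - 22793/361 = 1877 - 22793/361 = 654804/361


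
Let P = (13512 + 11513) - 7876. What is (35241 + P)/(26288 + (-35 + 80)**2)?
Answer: 52390/28313 ≈ 1.8504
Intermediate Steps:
P = 17149 (P = 25025 - 7876 = 17149)
(35241 + P)/(26288 + (-35 + 80)**2) = (35241 + 17149)/(26288 + (-35 + 80)**2) = 52390/(26288 + 45**2) = 52390/(26288 + 2025) = 52390/28313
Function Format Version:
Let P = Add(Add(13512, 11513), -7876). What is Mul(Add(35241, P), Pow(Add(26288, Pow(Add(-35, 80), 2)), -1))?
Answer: Rational(52390, 28313) ≈ 1.8504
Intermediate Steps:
P = 17149 (P = Add(25025, -7876) = 17149)
Mul(Add(35241, P), Pow(Add(26288, Pow(Add(-35, 80), 2)), -1)) = Mul(Add(35241, 17149), Pow(Add(26288, Pow(Add(-35, 80), 2)), -1)) = Mul(52390, Pow(Add(26288, Pow(45, 2)), -1)) = Mul(52390, Pow(Add(26288, 2025), -1)) = Mul(52390, Pow(28313, -1)) = Mul(52390, Rational(1, 28313)) = Rational(52390, 28313)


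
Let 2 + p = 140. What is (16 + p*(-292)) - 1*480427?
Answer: -520707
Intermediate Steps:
p = 138 (p = -2 + 140 = 138)
(16 + p*(-292)) - 1*480427 = (16 + 138*(-292)) - 1*480427 = (16 - 40296) - 480427 = -40280 - 480427 = -520707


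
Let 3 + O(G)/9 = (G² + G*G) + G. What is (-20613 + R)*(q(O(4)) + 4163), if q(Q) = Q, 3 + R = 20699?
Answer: 370180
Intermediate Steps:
R = 20696 (R = -3 + 20699 = 20696)
O(G) = -27 + 9*G + 18*G² (O(G) = -27 + 9*((G² + G*G) + G) = -27 + 9*((G² + G²) + G) = -27 + 9*(2*G² + G) = -27 + 9*(G + 2*G²) = -27 + (9*G + 18*G²) = -27 + 9*G + 18*G²)
(-20613 + R)*(q(O(4)) + 4163) = (-20613 + 20696)*((-27 + 9*4 + 18*4²) + 4163) = 83*((-27 + 36 + 18*16) + 4163) = 83*((-27 + 36 + 288) + 4163) = 83*(297 + 4163) = 83*4460 = 370180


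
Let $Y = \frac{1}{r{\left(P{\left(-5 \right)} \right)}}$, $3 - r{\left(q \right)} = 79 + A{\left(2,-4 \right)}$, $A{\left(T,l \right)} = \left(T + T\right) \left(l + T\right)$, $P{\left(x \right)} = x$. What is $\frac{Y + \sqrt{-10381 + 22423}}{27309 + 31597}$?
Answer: $- \frac{1}{4005608} + \frac{3 \sqrt{1338}}{58906} \approx 0.0018627$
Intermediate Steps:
$A{\left(T,l \right)} = 2 T \left(T + l\right)$
$r{\left(q \right)} = -68$ ($r{\left(q \right)} = 3 - \left(79 + 2 \cdot 2 \left(2 - 4\right)\right) = 3 - \left(79 + 2 \cdot 2 \left(-2\right)\right) = 3 - \left(79 - 8\right) = 3 - 71 = -68$)
$Y = - \frac{1}{68}$ ($Y = \frac{1}{-68} = - \frac{1}{68} \approx -0.014706$)
$\frac{Y + \sqrt{-10381 + 22423}}{27309 + 31597} = \frac{- \frac{1}{68} + \sqrt{-10381 + 22423}}{27309 + 31597} = \frac{- \frac{1}{68} + \sqrt{12042}}{58906} = \left(- \frac{1}{68} + 3 \sqrt{1338}\right) \frac{1}{58906} = - \frac{1}{4005608} + \frac{3 \sqrt{1338}}{58906}$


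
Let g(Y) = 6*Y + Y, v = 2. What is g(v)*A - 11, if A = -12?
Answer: -179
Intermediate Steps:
g(Y) = 7*Y
g(v)*A - 11 = (7*2)*(-12) - 11 = 14*(-12) - 11 = -168 - 11 = -179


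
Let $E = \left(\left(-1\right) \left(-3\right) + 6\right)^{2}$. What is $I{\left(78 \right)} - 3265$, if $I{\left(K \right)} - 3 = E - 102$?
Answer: $-3283$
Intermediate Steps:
$E = 81$ ($E = \left(3 + 6\right)^{2} = 9^{2} = 81$)
$I{\left(K \right)} = -18$ ($I{\left(K \right)} = 3 + \left(81 - 102\right) = 3 - 21 = -18$)
$I{\left(78 \right)} - 3265 = -18 - 3265 = -3283$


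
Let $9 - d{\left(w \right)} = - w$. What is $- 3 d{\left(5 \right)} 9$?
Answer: $-378$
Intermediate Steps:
$d{\left(w \right)} = 9 + w$ ($d{\left(w \right)} = 9 - - w = 9 + w$)
$- 3 d{\left(5 \right)} 9 = - 3 \left(9 + 5\right) 9 = \left(-3\right) 14 \cdot 9 = \left(-42\right) 9 = -378$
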